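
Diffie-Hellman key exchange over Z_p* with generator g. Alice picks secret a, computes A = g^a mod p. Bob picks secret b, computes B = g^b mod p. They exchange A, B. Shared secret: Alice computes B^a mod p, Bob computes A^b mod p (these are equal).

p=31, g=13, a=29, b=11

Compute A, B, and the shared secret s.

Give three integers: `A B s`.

Answer: 12 3 21

Derivation:
A = 13^29 mod 31  (bits of 29 = 11101)
  bit 0 = 1: r = r^2 * 13 mod 31 = 1^2 * 13 = 1*13 = 13
  bit 1 = 1: r = r^2 * 13 mod 31 = 13^2 * 13 = 14*13 = 27
  bit 2 = 1: r = r^2 * 13 mod 31 = 27^2 * 13 = 16*13 = 22
  bit 3 = 0: r = r^2 mod 31 = 22^2 = 19
  bit 4 = 1: r = r^2 * 13 mod 31 = 19^2 * 13 = 20*13 = 12
  -> A = 12
B = 13^11 mod 31  (bits of 11 = 1011)
  bit 0 = 1: r = r^2 * 13 mod 31 = 1^2 * 13 = 1*13 = 13
  bit 1 = 0: r = r^2 mod 31 = 13^2 = 14
  bit 2 = 1: r = r^2 * 13 mod 31 = 14^2 * 13 = 10*13 = 6
  bit 3 = 1: r = r^2 * 13 mod 31 = 6^2 * 13 = 5*13 = 3
  -> B = 3
s = B^a = 3^29 mod 31  (bits of 29 = 11101)
  bit 0 = 1: r = r^2 * 3 mod 31 = 1^2 * 3 = 1*3 = 3
  bit 1 = 1: r = r^2 * 3 mod 31 = 3^2 * 3 = 9*3 = 27
  bit 2 = 1: r = r^2 * 3 mod 31 = 27^2 * 3 = 16*3 = 17
  bit 3 = 0: r = r^2 mod 31 = 17^2 = 10
  bit 4 = 1: r = r^2 * 3 mod 31 = 10^2 * 3 = 7*3 = 21
  -> s = B^a = 21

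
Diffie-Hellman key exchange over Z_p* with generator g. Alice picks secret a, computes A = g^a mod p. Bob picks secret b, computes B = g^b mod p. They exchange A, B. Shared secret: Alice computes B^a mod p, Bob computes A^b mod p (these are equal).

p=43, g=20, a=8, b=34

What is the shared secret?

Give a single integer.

A = 20^8 mod 43  (bits of 8 = 1000)
  bit 0 = 1: r = r^2 * 20 mod 43 = 1^2 * 20 = 1*20 = 20
  bit 1 = 0: r = r^2 mod 43 = 20^2 = 13
  bit 2 = 0: r = r^2 mod 43 = 13^2 = 40
  bit 3 = 0: r = r^2 mod 43 = 40^2 = 9
  -> A = 9
B = 20^34 mod 43  (bits of 34 = 100010)
  bit 0 = 1: r = r^2 * 20 mod 43 = 1^2 * 20 = 1*20 = 20
  bit 1 = 0: r = r^2 mod 43 = 20^2 = 13
  bit 2 = 0: r = r^2 mod 43 = 13^2 = 40
  bit 3 = 0: r = r^2 mod 43 = 40^2 = 9
  bit 4 = 1: r = r^2 * 20 mod 43 = 9^2 * 20 = 38*20 = 29
  bit 5 = 0: r = r^2 mod 43 = 29^2 = 24
  -> B = 24
s = B^a = 24^8 mod 43  (bits of 8 = 1000)
  bit 0 = 1: r = r^2 * 24 mod 43 = 1^2 * 24 = 1*24 = 24
  bit 1 = 0: r = r^2 mod 43 = 24^2 = 17
  bit 2 = 0: r = r^2 mod 43 = 17^2 = 31
  bit 3 = 0: r = r^2 mod 43 = 31^2 = 15
  -> s = B^a = 15

Answer: 15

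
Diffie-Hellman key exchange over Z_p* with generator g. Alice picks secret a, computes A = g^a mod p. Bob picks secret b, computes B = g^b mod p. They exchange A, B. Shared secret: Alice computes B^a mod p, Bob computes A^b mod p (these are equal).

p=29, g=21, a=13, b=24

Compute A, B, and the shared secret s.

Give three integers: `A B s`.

A = 21^13 mod 29  (bits of 13 = 1101)
  bit 0 = 1: r = r^2 * 21 mod 29 = 1^2 * 21 = 1*21 = 21
  bit 1 = 1: r = r^2 * 21 mod 29 = 21^2 * 21 = 6*21 = 10
  bit 2 = 0: r = r^2 mod 29 = 10^2 = 13
  bit 3 = 1: r = r^2 * 21 mod 29 = 13^2 * 21 = 24*21 = 11
  -> A = 11
B = 21^24 mod 29  (bits of 24 = 11000)
  bit 0 = 1: r = r^2 * 21 mod 29 = 1^2 * 21 = 1*21 = 21
  bit 1 = 1: r = r^2 * 21 mod 29 = 21^2 * 21 = 6*21 = 10
  bit 2 = 0: r = r^2 mod 29 = 10^2 = 13
  bit 3 = 0: r = r^2 mod 29 = 13^2 = 24
  bit 4 = 0: r = r^2 mod 29 = 24^2 = 25
  -> B = 25
s = B^a = 25^13 mod 29  (bits of 13 = 1101)
  bit 0 = 1: r = r^2 * 25 mod 29 = 1^2 * 25 = 1*25 = 25
  bit 1 = 1: r = r^2 * 25 mod 29 = 25^2 * 25 = 16*25 = 23
  bit 2 = 0: r = r^2 mod 29 = 23^2 = 7
  bit 3 = 1: r = r^2 * 25 mod 29 = 7^2 * 25 = 20*25 = 7
  -> s = B^a = 7

Answer: 11 25 7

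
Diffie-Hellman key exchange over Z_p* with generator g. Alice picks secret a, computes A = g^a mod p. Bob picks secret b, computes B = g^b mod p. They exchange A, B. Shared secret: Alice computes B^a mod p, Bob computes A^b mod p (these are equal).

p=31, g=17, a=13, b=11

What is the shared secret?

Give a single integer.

Answer: 13

Derivation:
A = 17^13 mod 31  (bits of 13 = 1101)
  bit 0 = 1: r = r^2 * 17 mod 31 = 1^2 * 17 = 1*17 = 17
  bit 1 = 1: r = r^2 * 17 mod 31 = 17^2 * 17 = 10*17 = 15
  bit 2 = 0: r = r^2 mod 31 = 15^2 = 8
  bit 3 = 1: r = r^2 * 17 mod 31 = 8^2 * 17 = 2*17 = 3
  -> A = 3
B = 17^11 mod 31  (bits of 11 = 1011)
  bit 0 = 1: r = r^2 * 17 mod 31 = 1^2 * 17 = 1*17 = 17
  bit 1 = 0: r = r^2 mod 31 = 17^2 = 10
  bit 2 = 1: r = r^2 * 17 mod 31 = 10^2 * 17 = 7*17 = 26
  bit 3 = 1: r = r^2 * 17 mod 31 = 26^2 * 17 = 25*17 = 22
  -> B = 22
s = B^a = 22^13 mod 31  (bits of 13 = 1101)
  bit 0 = 1: r = r^2 * 22 mod 31 = 1^2 * 22 = 1*22 = 22
  bit 1 = 1: r = r^2 * 22 mod 31 = 22^2 * 22 = 19*22 = 15
  bit 2 = 0: r = r^2 mod 31 = 15^2 = 8
  bit 3 = 1: r = r^2 * 22 mod 31 = 8^2 * 22 = 2*22 = 13
  -> s = B^a = 13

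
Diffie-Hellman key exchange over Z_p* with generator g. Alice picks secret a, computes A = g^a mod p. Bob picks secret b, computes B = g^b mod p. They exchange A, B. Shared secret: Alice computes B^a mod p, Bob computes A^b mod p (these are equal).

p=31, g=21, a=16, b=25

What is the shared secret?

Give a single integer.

A = 21^16 mod 31  (bits of 16 = 10000)
  bit 0 = 1: r = r^2 * 21 mod 31 = 1^2 * 21 = 1*21 = 21
  bit 1 = 0: r = r^2 mod 31 = 21^2 = 7
  bit 2 = 0: r = r^2 mod 31 = 7^2 = 18
  bit 3 = 0: r = r^2 mod 31 = 18^2 = 14
  bit 4 = 0: r = r^2 mod 31 = 14^2 = 10
  -> A = 10
B = 21^25 mod 31  (bits of 25 = 11001)
  bit 0 = 1: r = r^2 * 21 mod 31 = 1^2 * 21 = 1*21 = 21
  bit 1 = 1: r = r^2 * 21 mod 31 = 21^2 * 21 = 7*21 = 23
  bit 2 = 0: r = r^2 mod 31 = 23^2 = 2
  bit 3 = 0: r = r^2 mod 31 = 2^2 = 4
  bit 4 = 1: r = r^2 * 21 mod 31 = 4^2 * 21 = 16*21 = 26
  -> B = 26
s = B^a = 26^16 mod 31  (bits of 16 = 10000)
  bit 0 = 1: r = r^2 * 26 mod 31 = 1^2 * 26 = 1*26 = 26
  bit 1 = 0: r = r^2 mod 31 = 26^2 = 25
  bit 2 = 0: r = r^2 mod 31 = 25^2 = 5
  bit 3 = 0: r = r^2 mod 31 = 5^2 = 25
  bit 4 = 0: r = r^2 mod 31 = 25^2 = 5
  -> s = B^a = 5

Answer: 5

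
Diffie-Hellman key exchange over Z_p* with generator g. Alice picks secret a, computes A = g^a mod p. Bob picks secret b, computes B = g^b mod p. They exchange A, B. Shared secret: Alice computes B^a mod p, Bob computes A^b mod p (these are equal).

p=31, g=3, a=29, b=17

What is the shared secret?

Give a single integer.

Answer: 24

Derivation:
A = 3^29 mod 31  (bits of 29 = 11101)
  bit 0 = 1: r = r^2 * 3 mod 31 = 1^2 * 3 = 1*3 = 3
  bit 1 = 1: r = r^2 * 3 mod 31 = 3^2 * 3 = 9*3 = 27
  bit 2 = 1: r = r^2 * 3 mod 31 = 27^2 * 3 = 16*3 = 17
  bit 3 = 0: r = r^2 mod 31 = 17^2 = 10
  bit 4 = 1: r = r^2 * 3 mod 31 = 10^2 * 3 = 7*3 = 21
  -> A = 21
B = 3^17 mod 31  (bits of 17 = 10001)
  bit 0 = 1: r = r^2 * 3 mod 31 = 1^2 * 3 = 1*3 = 3
  bit 1 = 0: r = r^2 mod 31 = 3^2 = 9
  bit 2 = 0: r = r^2 mod 31 = 9^2 = 19
  bit 3 = 0: r = r^2 mod 31 = 19^2 = 20
  bit 4 = 1: r = r^2 * 3 mod 31 = 20^2 * 3 = 28*3 = 22
  -> B = 22
s = B^a = 22^29 mod 31  (bits of 29 = 11101)
  bit 0 = 1: r = r^2 * 22 mod 31 = 1^2 * 22 = 1*22 = 22
  bit 1 = 1: r = r^2 * 22 mod 31 = 22^2 * 22 = 19*22 = 15
  bit 2 = 1: r = r^2 * 22 mod 31 = 15^2 * 22 = 8*22 = 21
  bit 3 = 0: r = r^2 mod 31 = 21^2 = 7
  bit 4 = 1: r = r^2 * 22 mod 31 = 7^2 * 22 = 18*22 = 24
  -> s = B^a = 24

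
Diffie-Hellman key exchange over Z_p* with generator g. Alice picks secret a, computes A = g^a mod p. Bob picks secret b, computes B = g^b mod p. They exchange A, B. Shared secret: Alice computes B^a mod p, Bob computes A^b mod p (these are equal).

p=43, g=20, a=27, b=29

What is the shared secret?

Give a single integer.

A = 20^27 mod 43  (bits of 27 = 11011)
  bit 0 = 1: r = r^2 * 20 mod 43 = 1^2 * 20 = 1*20 = 20
  bit 1 = 1: r = r^2 * 20 mod 43 = 20^2 * 20 = 13*20 = 2
  bit 2 = 0: r = r^2 mod 43 = 2^2 = 4
  bit 3 = 1: r = r^2 * 20 mod 43 = 4^2 * 20 = 16*20 = 19
  bit 4 = 1: r = r^2 * 20 mod 43 = 19^2 * 20 = 17*20 = 39
  -> A = 39
B = 20^29 mod 43  (bits of 29 = 11101)
  bit 0 = 1: r = r^2 * 20 mod 43 = 1^2 * 20 = 1*20 = 20
  bit 1 = 1: r = r^2 * 20 mod 43 = 20^2 * 20 = 13*20 = 2
  bit 2 = 1: r = r^2 * 20 mod 43 = 2^2 * 20 = 4*20 = 37
  bit 3 = 0: r = r^2 mod 43 = 37^2 = 36
  bit 4 = 1: r = r^2 * 20 mod 43 = 36^2 * 20 = 6*20 = 34
  -> B = 34
s = B^a = 34^27 mod 43  (bits of 27 = 11011)
  bit 0 = 1: r = r^2 * 34 mod 43 = 1^2 * 34 = 1*34 = 34
  bit 1 = 1: r = r^2 * 34 mod 43 = 34^2 * 34 = 38*34 = 2
  bit 2 = 0: r = r^2 mod 43 = 2^2 = 4
  bit 3 = 1: r = r^2 * 34 mod 43 = 4^2 * 34 = 16*34 = 28
  bit 4 = 1: r = r^2 * 34 mod 43 = 28^2 * 34 = 10*34 = 39
  -> s = B^a = 39

Answer: 39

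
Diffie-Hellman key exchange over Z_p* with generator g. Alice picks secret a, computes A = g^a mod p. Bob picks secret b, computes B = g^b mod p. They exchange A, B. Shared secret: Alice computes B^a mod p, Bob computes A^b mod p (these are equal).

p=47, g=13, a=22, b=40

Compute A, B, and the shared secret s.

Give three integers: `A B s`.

Answer: 18 16 3

Derivation:
A = 13^22 mod 47  (bits of 22 = 10110)
  bit 0 = 1: r = r^2 * 13 mod 47 = 1^2 * 13 = 1*13 = 13
  bit 1 = 0: r = r^2 mod 47 = 13^2 = 28
  bit 2 = 1: r = r^2 * 13 mod 47 = 28^2 * 13 = 32*13 = 40
  bit 3 = 1: r = r^2 * 13 mod 47 = 40^2 * 13 = 2*13 = 26
  bit 4 = 0: r = r^2 mod 47 = 26^2 = 18
  -> A = 18
B = 13^40 mod 47  (bits of 40 = 101000)
  bit 0 = 1: r = r^2 * 13 mod 47 = 1^2 * 13 = 1*13 = 13
  bit 1 = 0: r = r^2 mod 47 = 13^2 = 28
  bit 2 = 1: r = r^2 * 13 mod 47 = 28^2 * 13 = 32*13 = 40
  bit 3 = 0: r = r^2 mod 47 = 40^2 = 2
  bit 4 = 0: r = r^2 mod 47 = 2^2 = 4
  bit 5 = 0: r = r^2 mod 47 = 4^2 = 16
  -> B = 16
s = B^a = 16^22 mod 47  (bits of 22 = 10110)
  bit 0 = 1: r = r^2 * 16 mod 47 = 1^2 * 16 = 1*16 = 16
  bit 1 = 0: r = r^2 mod 47 = 16^2 = 21
  bit 2 = 1: r = r^2 * 16 mod 47 = 21^2 * 16 = 18*16 = 6
  bit 3 = 1: r = r^2 * 16 mod 47 = 6^2 * 16 = 36*16 = 12
  bit 4 = 0: r = r^2 mod 47 = 12^2 = 3
  -> s = B^a = 3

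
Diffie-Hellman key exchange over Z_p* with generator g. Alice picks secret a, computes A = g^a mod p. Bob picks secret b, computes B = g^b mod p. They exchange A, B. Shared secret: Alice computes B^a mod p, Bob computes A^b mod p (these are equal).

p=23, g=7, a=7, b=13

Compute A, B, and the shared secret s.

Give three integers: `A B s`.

A = 7^7 mod 23  (bits of 7 = 111)
  bit 0 = 1: r = r^2 * 7 mod 23 = 1^2 * 7 = 1*7 = 7
  bit 1 = 1: r = r^2 * 7 mod 23 = 7^2 * 7 = 3*7 = 21
  bit 2 = 1: r = r^2 * 7 mod 23 = 21^2 * 7 = 4*7 = 5
  -> A = 5
B = 7^13 mod 23  (bits of 13 = 1101)
  bit 0 = 1: r = r^2 * 7 mod 23 = 1^2 * 7 = 1*7 = 7
  bit 1 = 1: r = r^2 * 7 mod 23 = 7^2 * 7 = 3*7 = 21
  bit 2 = 0: r = r^2 mod 23 = 21^2 = 4
  bit 3 = 1: r = r^2 * 7 mod 23 = 4^2 * 7 = 16*7 = 20
  -> B = 20
s = B^a = 20^7 mod 23  (bits of 7 = 111)
  bit 0 = 1: r = r^2 * 20 mod 23 = 1^2 * 20 = 1*20 = 20
  bit 1 = 1: r = r^2 * 20 mod 23 = 20^2 * 20 = 9*20 = 19
  bit 2 = 1: r = r^2 * 20 mod 23 = 19^2 * 20 = 16*20 = 21
  -> s = B^a = 21

Answer: 5 20 21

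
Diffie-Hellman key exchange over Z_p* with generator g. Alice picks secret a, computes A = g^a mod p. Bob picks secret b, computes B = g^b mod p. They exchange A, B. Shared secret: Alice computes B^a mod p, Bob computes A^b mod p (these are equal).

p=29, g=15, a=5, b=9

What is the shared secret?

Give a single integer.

A = 15^5 mod 29  (bits of 5 = 101)
  bit 0 = 1: r = r^2 * 15 mod 29 = 1^2 * 15 = 1*15 = 15
  bit 1 = 0: r = r^2 mod 29 = 15^2 = 22
  bit 2 = 1: r = r^2 * 15 mod 29 = 22^2 * 15 = 20*15 = 10
  -> A = 10
B = 15^9 mod 29  (bits of 9 = 1001)
  bit 0 = 1: r = r^2 * 15 mod 29 = 1^2 * 15 = 1*15 = 15
  bit 1 = 0: r = r^2 mod 29 = 15^2 = 22
  bit 2 = 0: r = r^2 mod 29 = 22^2 = 20
  bit 3 = 1: r = r^2 * 15 mod 29 = 20^2 * 15 = 23*15 = 26
  -> B = 26
s = B^a = 26^5 mod 29  (bits of 5 = 101)
  bit 0 = 1: r = r^2 * 26 mod 29 = 1^2 * 26 = 1*26 = 26
  bit 1 = 0: r = r^2 mod 29 = 26^2 = 9
  bit 2 = 1: r = r^2 * 26 mod 29 = 9^2 * 26 = 23*26 = 18
  -> s = B^a = 18

Answer: 18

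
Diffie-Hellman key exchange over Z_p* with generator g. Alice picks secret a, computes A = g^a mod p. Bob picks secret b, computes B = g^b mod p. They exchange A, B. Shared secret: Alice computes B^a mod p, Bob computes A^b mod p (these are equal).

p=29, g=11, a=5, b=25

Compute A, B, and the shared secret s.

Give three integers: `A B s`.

A = 11^5 mod 29  (bits of 5 = 101)
  bit 0 = 1: r = r^2 * 11 mod 29 = 1^2 * 11 = 1*11 = 11
  bit 1 = 0: r = r^2 mod 29 = 11^2 = 5
  bit 2 = 1: r = r^2 * 11 mod 29 = 5^2 * 11 = 25*11 = 14
  -> A = 14
B = 11^25 mod 29  (bits of 25 = 11001)
  bit 0 = 1: r = r^2 * 11 mod 29 = 1^2 * 11 = 1*11 = 11
  bit 1 = 1: r = r^2 * 11 mod 29 = 11^2 * 11 = 5*11 = 26
  bit 2 = 0: r = r^2 mod 29 = 26^2 = 9
  bit 3 = 0: r = r^2 mod 29 = 9^2 = 23
  bit 4 = 1: r = r^2 * 11 mod 29 = 23^2 * 11 = 7*11 = 19
  -> B = 19
s = B^a = 19^5 mod 29  (bits of 5 = 101)
  bit 0 = 1: r = r^2 * 19 mod 29 = 1^2 * 19 = 1*19 = 19
  bit 1 = 0: r = r^2 mod 29 = 19^2 = 13
  bit 2 = 1: r = r^2 * 19 mod 29 = 13^2 * 19 = 24*19 = 21
  -> s = B^a = 21

Answer: 14 19 21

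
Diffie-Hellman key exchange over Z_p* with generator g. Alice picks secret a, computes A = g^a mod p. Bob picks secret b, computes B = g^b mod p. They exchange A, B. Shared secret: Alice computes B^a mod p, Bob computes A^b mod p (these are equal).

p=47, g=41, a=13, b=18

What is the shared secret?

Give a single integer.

A = 41^13 mod 47  (bits of 13 = 1101)
  bit 0 = 1: r = r^2 * 41 mod 47 = 1^2 * 41 = 1*41 = 41
  bit 1 = 1: r = r^2 * 41 mod 47 = 41^2 * 41 = 36*41 = 19
  bit 2 = 0: r = r^2 mod 47 = 19^2 = 32
  bit 3 = 1: r = r^2 * 41 mod 47 = 32^2 * 41 = 37*41 = 13
  -> A = 13
B = 41^18 mod 47  (bits of 18 = 10010)
  bit 0 = 1: r = r^2 * 41 mod 47 = 1^2 * 41 = 1*41 = 41
  bit 1 = 0: r = r^2 mod 47 = 41^2 = 36
  bit 2 = 0: r = r^2 mod 47 = 36^2 = 27
  bit 3 = 1: r = r^2 * 41 mod 47 = 27^2 * 41 = 24*41 = 44
  bit 4 = 0: r = r^2 mod 47 = 44^2 = 9
  -> B = 9
s = B^a = 9^13 mod 47  (bits of 13 = 1101)
  bit 0 = 1: r = r^2 * 9 mod 47 = 1^2 * 9 = 1*9 = 9
  bit 1 = 1: r = r^2 * 9 mod 47 = 9^2 * 9 = 34*9 = 24
  bit 2 = 0: r = r^2 mod 47 = 24^2 = 12
  bit 3 = 1: r = r^2 * 9 mod 47 = 12^2 * 9 = 3*9 = 27
  -> s = B^a = 27

Answer: 27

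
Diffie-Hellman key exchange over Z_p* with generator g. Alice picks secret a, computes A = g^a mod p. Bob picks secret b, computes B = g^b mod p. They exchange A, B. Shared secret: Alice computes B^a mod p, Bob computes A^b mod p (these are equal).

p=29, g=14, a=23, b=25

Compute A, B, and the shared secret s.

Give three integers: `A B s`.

Answer: 26 21 15

Derivation:
A = 14^23 mod 29  (bits of 23 = 10111)
  bit 0 = 1: r = r^2 * 14 mod 29 = 1^2 * 14 = 1*14 = 14
  bit 1 = 0: r = r^2 mod 29 = 14^2 = 22
  bit 2 = 1: r = r^2 * 14 mod 29 = 22^2 * 14 = 20*14 = 19
  bit 3 = 1: r = r^2 * 14 mod 29 = 19^2 * 14 = 13*14 = 8
  bit 4 = 1: r = r^2 * 14 mod 29 = 8^2 * 14 = 6*14 = 26
  -> A = 26
B = 14^25 mod 29  (bits of 25 = 11001)
  bit 0 = 1: r = r^2 * 14 mod 29 = 1^2 * 14 = 1*14 = 14
  bit 1 = 1: r = r^2 * 14 mod 29 = 14^2 * 14 = 22*14 = 18
  bit 2 = 0: r = r^2 mod 29 = 18^2 = 5
  bit 3 = 0: r = r^2 mod 29 = 5^2 = 25
  bit 4 = 1: r = r^2 * 14 mod 29 = 25^2 * 14 = 16*14 = 21
  -> B = 21
s = B^a = 21^23 mod 29  (bits of 23 = 10111)
  bit 0 = 1: r = r^2 * 21 mod 29 = 1^2 * 21 = 1*21 = 21
  bit 1 = 0: r = r^2 mod 29 = 21^2 = 6
  bit 2 = 1: r = r^2 * 21 mod 29 = 6^2 * 21 = 7*21 = 2
  bit 3 = 1: r = r^2 * 21 mod 29 = 2^2 * 21 = 4*21 = 26
  bit 4 = 1: r = r^2 * 21 mod 29 = 26^2 * 21 = 9*21 = 15
  -> s = B^a = 15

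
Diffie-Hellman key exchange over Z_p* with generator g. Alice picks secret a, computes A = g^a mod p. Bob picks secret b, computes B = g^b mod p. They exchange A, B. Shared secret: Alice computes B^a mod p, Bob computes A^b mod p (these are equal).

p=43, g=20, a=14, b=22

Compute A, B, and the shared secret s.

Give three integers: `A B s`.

A = 20^14 mod 43  (bits of 14 = 1110)
  bit 0 = 1: r = r^2 * 20 mod 43 = 1^2 * 20 = 1*20 = 20
  bit 1 = 1: r = r^2 * 20 mod 43 = 20^2 * 20 = 13*20 = 2
  bit 2 = 1: r = r^2 * 20 mod 43 = 2^2 * 20 = 4*20 = 37
  bit 3 = 0: r = r^2 mod 43 = 37^2 = 36
  -> A = 36
B = 20^22 mod 43  (bits of 22 = 10110)
  bit 0 = 1: r = r^2 * 20 mod 43 = 1^2 * 20 = 1*20 = 20
  bit 1 = 0: r = r^2 mod 43 = 20^2 = 13
  bit 2 = 1: r = r^2 * 20 mod 43 = 13^2 * 20 = 40*20 = 26
  bit 3 = 1: r = r^2 * 20 mod 43 = 26^2 * 20 = 31*20 = 18
  bit 4 = 0: r = r^2 mod 43 = 18^2 = 23
  -> B = 23
s = B^a = 23^14 mod 43  (bits of 14 = 1110)
  bit 0 = 1: r = r^2 * 23 mod 43 = 1^2 * 23 = 1*23 = 23
  bit 1 = 1: r = r^2 * 23 mod 43 = 23^2 * 23 = 13*23 = 41
  bit 2 = 1: r = r^2 * 23 mod 43 = 41^2 * 23 = 4*23 = 6
  bit 3 = 0: r = r^2 mod 43 = 6^2 = 36
  -> s = B^a = 36

Answer: 36 23 36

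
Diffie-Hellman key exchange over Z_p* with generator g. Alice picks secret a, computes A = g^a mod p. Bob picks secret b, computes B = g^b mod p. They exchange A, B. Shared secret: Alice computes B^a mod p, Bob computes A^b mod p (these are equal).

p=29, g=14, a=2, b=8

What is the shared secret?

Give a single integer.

Answer: 7

Derivation:
A = 14^2 mod 29  (bits of 2 = 10)
  bit 0 = 1: r = r^2 * 14 mod 29 = 1^2 * 14 = 1*14 = 14
  bit 1 = 0: r = r^2 mod 29 = 14^2 = 22
  -> A = 22
B = 14^8 mod 29  (bits of 8 = 1000)
  bit 0 = 1: r = r^2 * 14 mod 29 = 1^2 * 14 = 1*14 = 14
  bit 1 = 0: r = r^2 mod 29 = 14^2 = 22
  bit 2 = 0: r = r^2 mod 29 = 22^2 = 20
  bit 3 = 0: r = r^2 mod 29 = 20^2 = 23
  -> B = 23
s = B^a = 23^2 mod 29  (bits of 2 = 10)
  bit 0 = 1: r = r^2 * 23 mod 29 = 1^2 * 23 = 1*23 = 23
  bit 1 = 0: r = r^2 mod 29 = 23^2 = 7
  -> s = B^a = 7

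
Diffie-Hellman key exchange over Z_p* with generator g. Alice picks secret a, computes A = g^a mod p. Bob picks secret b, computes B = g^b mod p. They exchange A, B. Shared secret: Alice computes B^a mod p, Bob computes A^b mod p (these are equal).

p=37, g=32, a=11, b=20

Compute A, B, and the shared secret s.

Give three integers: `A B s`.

Answer: 35 12 33

Derivation:
A = 32^11 mod 37  (bits of 11 = 1011)
  bit 0 = 1: r = r^2 * 32 mod 37 = 1^2 * 32 = 1*32 = 32
  bit 1 = 0: r = r^2 mod 37 = 32^2 = 25
  bit 2 = 1: r = r^2 * 32 mod 37 = 25^2 * 32 = 33*32 = 20
  bit 3 = 1: r = r^2 * 32 mod 37 = 20^2 * 32 = 30*32 = 35
  -> A = 35
B = 32^20 mod 37  (bits of 20 = 10100)
  bit 0 = 1: r = r^2 * 32 mod 37 = 1^2 * 32 = 1*32 = 32
  bit 1 = 0: r = r^2 mod 37 = 32^2 = 25
  bit 2 = 1: r = r^2 * 32 mod 37 = 25^2 * 32 = 33*32 = 20
  bit 3 = 0: r = r^2 mod 37 = 20^2 = 30
  bit 4 = 0: r = r^2 mod 37 = 30^2 = 12
  -> B = 12
s = B^a = 12^11 mod 37  (bits of 11 = 1011)
  bit 0 = 1: r = r^2 * 12 mod 37 = 1^2 * 12 = 1*12 = 12
  bit 1 = 0: r = r^2 mod 37 = 12^2 = 33
  bit 2 = 1: r = r^2 * 12 mod 37 = 33^2 * 12 = 16*12 = 7
  bit 3 = 1: r = r^2 * 12 mod 37 = 7^2 * 12 = 12*12 = 33
  -> s = B^a = 33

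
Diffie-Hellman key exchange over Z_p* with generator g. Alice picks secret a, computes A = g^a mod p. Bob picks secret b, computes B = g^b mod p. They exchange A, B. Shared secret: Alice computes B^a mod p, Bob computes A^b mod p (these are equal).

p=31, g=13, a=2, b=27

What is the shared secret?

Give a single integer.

Answer: 2

Derivation:
A = 13^2 mod 31  (bits of 2 = 10)
  bit 0 = 1: r = r^2 * 13 mod 31 = 1^2 * 13 = 1*13 = 13
  bit 1 = 0: r = r^2 mod 31 = 13^2 = 14
  -> A = 14
B = 13^27 mod 31  (bits of 27 = 11011)
  bit 0 = 1: r = r^2 * 13 mod 31 = 1^2 * 13 = 1*13 = 13
  bit 1 = 1: r = r^2 * 13 mod 31 = 13^2 * 13 = 14*13 = 27
  bit 2 = 0: r = r^2 mod 31 = 27^2 = 16
  bit 3 = 1: r = r^2 * 13 mod 31 = 16^2 * 13 = 8*13 = 11
  bit 4 = 1: r = r^2 * 13 mod 31 = 11^2 * 13 = 28*13 = 23
  -> B = 23
s = B^a = 23^2 mod 31  (bits of 2 = 10)
  bit 0 = 1: r = r^2 * 23 mod 31 = 1^2 * 23 = 1*23 = 23
  bit 1 = 0: r = r^2 mod 31 = 23^2 = 2
  -> s = B^a = 2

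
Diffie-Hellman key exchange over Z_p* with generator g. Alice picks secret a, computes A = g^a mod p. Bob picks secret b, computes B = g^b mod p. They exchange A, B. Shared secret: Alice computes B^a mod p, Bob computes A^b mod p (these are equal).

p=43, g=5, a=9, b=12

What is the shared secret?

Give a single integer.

Answer: 4

Derivation:
A = 5^9 mod 43  (bits of 9 = 1001)
  bit 0 = 1: r = r^2 * 5 mod 43 = 1^2 * 5 = 1*5 = 5
  bit 1 = 0: r = r^2 mod 43 = 5^2 = 25
  bit 2 = 0: r = r^2 mod 43 = 25^2 = 23
  bit 3 = 1: r = r^2 * 5 mod 43 = 23^2 * 5 = 13*5 = 22
  -> A = 22
B = 5^12 mod 43  (bits of 12 = 1100)
  bit 0 = 1: r = r^2 * 5 mod 43 = 1^2 * 5 = 1*5 = 5
  bit 1 = 1: r = r^2 * 5 mod 43 = 5^2 * 5 = 25*5 = 39
  bit 2 = 0: r = r^2 mod 43 = 39^2 = 16
  bit 3 = 0: r = r^2 mod 43 = 16^2 = 41
  -> B = 41
s = B^a = 41^9 mod 43  (bits of 9 = 1001)
  bit 0 = 1: r = r^2 * 41 mod 43 = 1^2 * 41 = 1*41 = 41
  bit 1 = 0: r = r^2 mod 43 = 41^2 = 4
  bit 2 = 0: r = r^2 mod 43 = 4^2 = 16
  bit 3 = 1: r = r^2 * 41 mod 43 = 16^2 * 41 = 41*41 = 4
  -> s = B^a = 4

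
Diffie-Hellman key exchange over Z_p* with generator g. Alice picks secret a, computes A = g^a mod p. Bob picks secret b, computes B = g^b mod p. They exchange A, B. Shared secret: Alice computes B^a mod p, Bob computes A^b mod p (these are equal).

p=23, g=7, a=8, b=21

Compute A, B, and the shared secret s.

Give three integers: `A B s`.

A = 7^8 mod 23  (bits of 8 = 1000)
  bit 0 = 1: r = r^2 * 7 mod 23 = 1^2 * 7 = 1*7 = 7
  bit 1 = 0: r = r^2 mod 23 = 7^2 = 3
  bit 2 = 0: r = r^2 mod 23 = 3^2 = 9
  bit 3 = 0: r = r^2 mod 23 = 9^2 = 12
  -> A = 12
B = 7^21 mod 23  (bits of 21 = 10101)
  bit 0 = 1: r = r^2 * 7 mod 23 = 1^2 * 7 = 1*7 = 7
  bit 1 = 0: r = r^2 mod 23 = 7^2 = 3
  bit 2 = 1: r = r^2 * 7 mod 23 = 3^2 * 7 = 9*7 = 17
  bit 3 = 0: r = r^2 mod 23 = 17^2 = 13
  bit 4 = 1: r = r^2 * 7 mod 23 = 13^2 * 7 = 8*7 = 10
  -> B = 10
s = B^a = 10^8 mod 23  (bits of 8 = 1000)
  bit 0 = 1: r = r^2 * 10 mod 23 = 1^2 * 10 = 1*10 = 10
  bit 1 = 0: r = r^2 mod 23 = 10^2 = 8
  bit 2 = 0: r = r^2 mod 23 = 8^2 = 18
  bit 3 = 0: r = r^2 mod 23 = 18^2 = 2
  -> s = B^a = 2

Answer: 12 10 2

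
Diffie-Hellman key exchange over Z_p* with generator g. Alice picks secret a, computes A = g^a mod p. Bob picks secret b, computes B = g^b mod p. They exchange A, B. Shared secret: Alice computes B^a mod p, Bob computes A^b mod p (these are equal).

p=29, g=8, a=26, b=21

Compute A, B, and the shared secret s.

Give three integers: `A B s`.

A = 8^26 mod 29  (bits of 26 = 11010)
  bit 0 = 1: r = r^2 * 8 mod 29 = 1^2 * 8 = 1*8 = 8
  bit 1 = 1: r = r^2 * 8 mod 29 = 8^2 * 8 = 6*8 = 19
  bit 2 = 0: r = r^2 mod 29 = 19^2 = 13
  bit 3 = 1: r = r^2 * 8 mod 29 = 13^2 * 8 = 24*8 = 18
  bit 4 = 0: r = r^2 mod 29 = 18^2 = 5
  -> A = 5
B = 8^21 mod 29  (bits of 21 = 10101)
  bit 0 = 1: r = r^2 * 8 mod 29 = 1^2 * 8 = 1*8 = 8
  bit 1 = 0: r = r^2 mod 29 = 8^2 = 6
  bit 2 = 1: r = r^2 * 8 mod 29 = 6^2 * 8 = 7*8 = 27
  bit 3 = 0: r = r^2 mod 29 = 27^2 = 4
  bit 4 = 1: r = r^2 * 8 mod 29 = 4^2 * 8 = 16*8 = 12
  -> B = 12
s = B^a = 12^26 mod 29  (bits of 26 = 11010)
  bit 0 = 1: r = r^2 * 12 mod 29 = 1^2 * 12 = 1*12 = 12
  bit 1 = 1: r = r^2 * 12 mod 29 = 12^2 * 12 = 28*12 = 17
  bit 2 = 0: r = r^2 mod 29 = 17^2 = 28
  bit 3 = 1: r = r^2 * 12 mod 29 = 28^2 * 12 = 1*12 = 12
  bit 4 = 0: r = r^2 mod 29 = 12^2 = 28
  -> s = B^a = 28

Answer: 5 12 28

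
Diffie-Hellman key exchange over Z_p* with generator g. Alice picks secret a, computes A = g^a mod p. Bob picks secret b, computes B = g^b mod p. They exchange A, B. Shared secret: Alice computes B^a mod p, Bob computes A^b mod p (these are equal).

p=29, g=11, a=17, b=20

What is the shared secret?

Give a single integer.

A = 11^17 mod 29  (bits of 17 = 10001)
  bit 0 = 1: r = r^2 * 11 mod 29 = 1^2 * 11 = 1*11 = 11
  bit 1 = 0: r = r^2 mod 29 = 11^2 = 5
  bit 2 = 0: r = r^2 mod 29 = 5^2 = 25
  bit 3 = 0: r = r^2 mod 29 = 25^2 = 16
  bit 4 = 1: r = r^2 * 11 mod 29 = 16^2 * 11 = 24*11 = 3
  -> A = 3
B = 11^20 mod 29  (bits of 20 = 10100)
  bit 0 = 1: r = r^2 * 11 mod 29 = 1^2 * 11 = 1*11 = 11
  bit 1 = 0: r = r^2 mod 29 = 11^2 = 5
  bit 2 = 1: r = r^2 * 11 mod 29 = 5^2 * 11 = 25*11 = 14
  bit 3 = 0: r = r^2 mod 29 = 14^2 = 22
  bit 4 = 0: r = r^2 mod 29 = 22^2 = 20
  -> B = 20
s = B^a = 20^17 mod 29  (bits of 17 = 10001)
  bit 0 = 1: r = r^2 * 20 mod 29 = 1^2 * 20 = 1*20 = 20
  bit 1 = 0: r = r^2 mod 29 = 20^2 = 23
  bit 2 = 0: r = r^2 mod 29 = 23^2 = 7
  bit 3 = 0: r = r^2 mod 29 = 7^2 = 20
  bit 4 = 1: r = r^2 * 20 mod 29 = 20^2 * 20 = 23*20 = 25
  -> s = B^a = 25

Answer: 25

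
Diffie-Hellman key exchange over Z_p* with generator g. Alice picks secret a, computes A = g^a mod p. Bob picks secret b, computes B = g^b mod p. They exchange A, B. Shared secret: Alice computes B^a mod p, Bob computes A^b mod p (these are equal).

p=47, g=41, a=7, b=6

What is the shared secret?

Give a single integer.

A = 41^7 mod 47  (bits of 7 = 111)
  bit 0 = 1: r = r^2 * 41 mod 47 = 1^2 * 41 = 1*41 = 41
  bit 1 = 1: r = r^2 * 41 mod 47 = 41^2 * 41 = 36*41 = 19
  bit 2 = 1: r = r^2 * 41 mod 47 = 19^2 * 41 = 32*41 = 43
  -> A = 43
B = 41^6 mod 47  (bits of 6 = 110)
  bit 0 = 1: r = r^2 * 41 mod 47 = 1^2 * 41 = 1*41 = 41
  bit 1 = 1: r = r^2 * 41 mod 47 = 41^2 * 41 = 36*41 = 19
  bit 2 = 0: r = r^2 mod 47 = 19^2 = 32
  -> B = 32
s = B^a = 32^7 mod 47  (bits of 7 = 111)
  bit 0 = 1: r = r^2 * 32 mod 47 = 1^2 * 32 = 1*32 = 32
  bit 1 = 1: r = r^2 * 32 mod 47 = 32^2 * 32 = 37*32 = 9
  bit 2 = 1: r = r^2 * 32 mod 47 = 9^2 * 32 = 34*32 = 7
  -> s = B^a = 7

Answer: 7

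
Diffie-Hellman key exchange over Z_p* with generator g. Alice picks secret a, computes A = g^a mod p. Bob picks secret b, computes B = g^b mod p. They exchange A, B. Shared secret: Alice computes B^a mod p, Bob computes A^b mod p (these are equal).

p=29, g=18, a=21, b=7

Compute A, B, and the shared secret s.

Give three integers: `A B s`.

A = 18^21 mod 29  (bits of 21 = 10101)
  bit 0 = 1: r = r^2 * 18 mod 29 = 1^2 * 18 = 1*18 = 18
  bit 1 = 0: r = r^2 mod 29 = 18^2 = 5
  bit 2 = 1: r = r^2 * 18 mod 29 = 5^2 * 18 = 25*18 = 15
  bit 3 = 0: r = r^2 mod 29 = 15^2 = 22
  bit 4 = 1: r = r^2 * 18 mod 29 = 22^2 * 18 = 20*18 = 12
  -> A = 12
B = 18^7 mod 29  (bits of 7 = 111)
  bit 0 = 1: r = r^2 * 18 mod 29 = 1^2 * 18 = 1*18 = 18
  bit 1 = 1: r = r^2 * 18 mod 29 = 18^2 * 18 = 5*18 = 3
  bit 2 = 1: r = r^2 * 18 mod 29 = 3^2 * 18 = 9*18 = 17
  -> B = 17
s = B^a = 17^21 mod 29  (bits of 21 = 10101)
  bit 0 = 1: r = r^2 * 17 mod 29 = 1^2 * 17 = 1*17 = 17
  bit 1 = 0: r = r^2 mod 29 = 17^2 = 28
  bit 2 = 1: r = r^2 * 17 mod 29 = 28^2 * 17 = 1*17 = 17
  bit 3 = 0: r = r^2 mod 29 = 17^2 = 28
  bit 4 = 1: r = r^2 * 17 mod 29 = 28^2 * 17 = 1*17 = 17
  -> s = B^a = 17

Answer: 12 17 17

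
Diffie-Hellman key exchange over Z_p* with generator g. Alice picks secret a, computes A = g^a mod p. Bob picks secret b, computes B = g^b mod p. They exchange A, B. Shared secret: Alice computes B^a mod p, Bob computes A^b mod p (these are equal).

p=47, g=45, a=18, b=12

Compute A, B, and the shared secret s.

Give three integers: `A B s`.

Answer: 25 7 42

Derivation:
A = 45^18 mod 47  (bits of 18 = 10010)
  bit 0 = 1: r = r^2 * 45 mod 47 = 1^2 * 45 = 1*45 = 45
  bit 1 = 0: r = r^2 mod 47 = 45^2 = 4
  bit 2 = 0: r = r^2 mod 47 = 4^2 = 16
  bit 3 = 1: r = r^2 * 45 mod 47 = 16^2 * 45 = 21*45 = 5
  bit 4 = 0: r = r^2 mod 47 = 5^2 = 25
  -> A = 25
B = 45^12 mod 47  (bits of 12 = 1100)
  bit 0 = 1: r = r^2 * 45 mod 47 = 1^2 * 45 = 1*45 = 45
  bit 1 = 1: r = r^2 * 45 mod 47 = 45^2 * 45 = 4*45 = 39
  bit 2 = 0: r = r^2 mod 47 = 39^2 = 17
  bit 3 = 0: r = r^2 mod 47 = 17^2 = 7
  -> B = 7
s = B^a = 7^18 mod 47  (bits of 18 = 10010)
  bit 0 = 1: r = r^2 * 7 mod 47 = 1^2 * 7 = 1*7 = 7
  bit 1 = 0: r = r^2 mod 47 = 7^2 = 2
  bit 2 = 0: r = r^2 mod 47 = 2^2 = 4
  bit 3 = 1: r = r^2 * 7 mod 47 = 4^2 * 7 = 16*7 = 18
  bit 4 = 0: r = r^2 mod 47 = 18^2 = 42
  -> s = B^a = 42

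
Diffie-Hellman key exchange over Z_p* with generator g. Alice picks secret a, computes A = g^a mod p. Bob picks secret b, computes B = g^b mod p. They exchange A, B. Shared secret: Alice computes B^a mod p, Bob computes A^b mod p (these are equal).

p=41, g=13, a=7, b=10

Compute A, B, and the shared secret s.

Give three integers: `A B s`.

Answer: 26 9 32

Derivation:
A = 13^7 mod 41  (bits of 7 = 111)
  bit 0 = 1: r = r^2 * 13 mod 41 = 1^2 * 13 = 1*13 = 13
  bit 1 = 1: r = r^2 * 13 mod 41 = 13^2 * 13 = 5*13 = 24
  bit 2 = 1: r = r^2 * 13 mod 41 = 24^2 * 13 = 2*13 = 26
  -> A = 26
B = 13^10 mod 41  (bits of 10 = 1010)
  bit 0 = 1: r = r^2 * 13 mod 41 = 1^2 * 13 = 1*13 = 13
  bit 1 = 0: r = r^2 mod 41 = 13^2 = 5
  bit 2 = 1: r = r^2 * 13 mod 41 = 5^2 * 13 = 25*13 = 38
  bit 3 = 0: r = r^2 mod 41 = 38^2 = 9
  -> B = 9
s = B^a = 9^7 mod 41  (bits of 7 = 111)
  bit 0 = 1: r = r^2 * 9 mod 41 = 1^2 * 9 = 1*9 = 9
  bit 1 = 1: r = r^2 * 9 mod 41 = 9^2 * 9 = 40*9 = 32
  bit 2 = 1: r = r^2 * 9 mod 41 = 32^2 * 9 = 40*9 = 32
  -> s = B^a = 32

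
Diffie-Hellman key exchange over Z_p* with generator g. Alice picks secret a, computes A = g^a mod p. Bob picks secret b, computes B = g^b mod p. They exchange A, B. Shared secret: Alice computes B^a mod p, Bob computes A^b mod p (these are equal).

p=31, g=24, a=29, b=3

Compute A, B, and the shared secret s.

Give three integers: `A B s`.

Answer: 22 29 15

Derivation:
A = 24^29 mod 31  (bits of 29 = 11101)
  bit 0 = 1: r = r^2 * 24 mod 31 = 1^2 * 24 = 1*24 = 24
  bit 1 = 1: r = r^2 * 24 mod 31 = 24^2 * 24 = 18*24 = 29
  bit 2 = 1: r = r^2 * 24 mod 31 = 29^2 * 24 = 4*24 = 3
  bit 3 = 0: r = r^2 mod 31 = 3^2 = 9
  bit 4 = 1: r = r^2 * 24 mod 31 = 9^2 * 24 = 19*24 = 22
  -> A = 22
B = 24^3 mod 31  (bits of 3 = 11)
  bit 0 = 1: r = r^2 * 24 mod 31 = 1^2 * 24 = 1*24 = 24
  bit 1 = 1: r = r^2 * 24 mod 31 = 24^2 * 24 = 18*24 = 29
  -> B = 29
s = B^a = 29^29 mod 31  (bits of 29 = 11101)
  bit 0 = 1: r = r^2 * 29 mod 31 = 1^2 * 29 = 1*29 = 29
  bit 1 = 1: r = r^2 * 29 mod 31 = 29^2 * 29 = 4*29 = 23
  bit 2 = 1: r = r^2 * 29 mod 31 = 23^2 * 29 = 2*29 = 27
  bit 3 = 0: r = r^2 mod 31 = 27^2 = 16
  bit 4 = 1: r = r^2 * 29 mod 31 = 16^2 * 29 = 8*29 = 15
  -> s = B^a = 15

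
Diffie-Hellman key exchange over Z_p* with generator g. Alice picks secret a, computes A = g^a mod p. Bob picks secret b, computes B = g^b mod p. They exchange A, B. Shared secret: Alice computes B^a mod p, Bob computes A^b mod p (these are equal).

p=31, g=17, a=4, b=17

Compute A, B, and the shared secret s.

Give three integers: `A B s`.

A = 17^4 mod 31  (bits of 4 = 100)
  bit 0 = 1: r = r^2 * 17 mod 31 = 1^2 * 17 = 1*17 = 17
  bit 1 = 0: r = r^2 mod 31 = 17^2 = 10
  bit 2 = 0: r = r^2 mod 31 = 10^2 = 7
  -> A = 7
B = 17^17 mod 31  (bits of 17 = 10001)
  bit 0 = 1: r = r^2 * 17 mod 31 = 1^2 * 17 = 1*17 = 17
  bit 1 = 0: r = r^2 mod 31 = 17^2 = 10
  bit 2 = 0: r = r^2 mod 31 = 10^2 = 7
  bit 3 = 0: r = r^2 mod 31 = 7^2 = 18
  bit 4 = 1: r = r^2 * 17 mod 31 = 18^2 * 17 = 14*17 = 21
  -> B = 21
s = B^a = 21^4 mod 31  (bits of 4 = 100)
  bit 0 = 1: r = r^2 * 21 mod 31 = 1^2 * 21 = 1*21 = 21
  bit 1 = 0: r = r^2 mod 31 = 21^2 = 7
  bit 2 = 0: r = r^2 mod 31 = 7^2 = 18
  -> s = B^a = 18

Answer: 7 21 18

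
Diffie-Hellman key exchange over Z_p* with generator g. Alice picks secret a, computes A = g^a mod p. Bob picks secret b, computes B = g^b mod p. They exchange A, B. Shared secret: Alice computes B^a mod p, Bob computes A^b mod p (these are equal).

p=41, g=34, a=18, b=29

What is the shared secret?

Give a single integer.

Answer: 8

Derivation:
A = 34^18 mod 41  (bits of 18 = 10010)
  bit 0 = 1: r = r^2 * 34 mod 41 = 1^2 * 34 = 1*34 = 34
  bit 1 = 0: r = r^2 mod 41 = 34^2 = 8
  bit 2 = 0: r = r^2 mod 41 = 8^2 = 23
  bit 3 = 1: r = r^2 * 34 mod 41 = 23^2 * 34 = 37*34 = 28
  bit 4 = 0: r = r^2 mod 41 = 28^2 = 5
  -> A = 5
B = 34^29 mod 41  (bits of 29 = 11101)
  bit 0 = 1: r = r^2 * 34 mod 41 = 1^2 * 34 = 1*34 = 34
  bit 1 = 1: r = r^2 * 34 mod 41 = 34^2 * 34 = 8*34 = 26
  bit 2 = 1: r = r^2 * 34 mod 41 = 26^2 * 34 = 20*34 = 24
  bit 3 = 0: r = r^2 mod 41 = 24^2 = 2
  bit 4 = 1: r = r^2 * 34 mod 41 = 2^2 * 34 = 4*34 = 13
  -> B = 13
s = B^a = 13^18 mod 41  (bits of 18 = 10010)
  bit 0 = 1: r = r^2 * 13 mod 41 = 1^2 * 13 = 1*13 = 13
  bit 1 = 0: r = r^2 mod 41 = 13^2 = 5
  bit 2 = 0: r = r^2 mod 41 = 5^2 = 25
  bit 3 = 1: r = r^2 * 13 mod 41 = 25^2 * 13 = 10*13 = 7
  bit 4 = 0: r = r^2 mod 41 = 7^2 = 8
  -> s = B^a = 8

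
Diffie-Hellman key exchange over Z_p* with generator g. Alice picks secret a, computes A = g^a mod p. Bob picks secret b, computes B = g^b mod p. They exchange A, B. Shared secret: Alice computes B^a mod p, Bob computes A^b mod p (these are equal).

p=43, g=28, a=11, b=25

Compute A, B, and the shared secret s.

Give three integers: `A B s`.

Answer: 12 29 33

Derivation:
A = 28^11 mod 43  (bits of 11 = 1011)
  bit 0 = 1: r = r^2 * 28 mod 43 = 1^2 * 28 = 1*28 = 28
  bit 1 = 0: r = r^2 mod 43 = 28^2 = 10
  bit 2 = 1: r = r^2 * 28 mod 43 = 10^2 * 28 = 14*28 = 5
  bit 3 = 1: r = r^2 * 28 mod 43 = 5^2 * 28 = 25*28 = 12
  -> A = 12
B = 28^25 mod 43  (bits of 25 = 11001)
  bit 0 = 1: r = r^2 * 28 mod 43 = 1^2 * 28 = 1*28 = 28
  bit 1 = 1: r = r^2 * 28 mod 43 = 28^2 * 28 = 10*28 = 22
  bit 2 = 0: r = r^2 mod 43 = 22^2 = 11
  bit 3 = 0: r = r^2 mod 43 = 11^2 = 35
  bit 4 = 1: r = r^2 * 28 mod 43 = 35^2 * 28 = 21*28 = 29
  -> B = 29
s = B^a = 29^11 mod 43  (bits of 11 = 1011)
  bit 0 = 1: r = r^2 * 29 mod 43 = 1^2 * 29 = 1*29 = 29
  bit 1 = 0: r = r^2 mod 43 = 29^2 = 24
  bit 2 = 1: r = r^2 * 29 mod 43 = 24^2 * 29 = 17*29 = 20
  bit 3 = 1: r = r^2 * 29 mod 43 = 20^2 * 29 = 13*29 = 33
  -> s = B^a = 33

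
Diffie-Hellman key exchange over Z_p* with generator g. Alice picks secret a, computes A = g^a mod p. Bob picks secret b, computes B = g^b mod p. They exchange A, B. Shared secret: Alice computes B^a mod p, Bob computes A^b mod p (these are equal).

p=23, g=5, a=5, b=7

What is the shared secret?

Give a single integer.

A = 5^5 mod 23  (bits of 5 = 101)
  bit 0 = 1: r = r^2 * 5 mod 23 = 1^2 * 5 = 1*5 = 5
  bit 1 = 0: r = r^2 mod 23 = 5^2 = 2
  bit 2 = 1: r = r^2 * 5 mod 23 = 2^2 * 5 = 4*5 = 20
  -> A = 20
B = 5^7 mod 23  (bits of 7 = 111)
  bit 0 = 1: r = r^2 * 5 mod 23 = 1^2 * 5 = 1*5 = 5
  bit 1 = 1: r = r^2 * 5 mod 23 = 5^2 * 5 = 2*5 = 10
  bit 2 = 1: r = r^2 * 5 mod 23 = 10^2 * 5 = 8*5 = 17
  -> B = 17
s = B^a = 17^5 mod 23  (bits of 5 = 101)
  bit 0 = 1: r = r^2 * 17 mod 23 = 1^2 * 17 = 1*17 = 17
  bit 1 = 0: r = r^2 mod 23 = 17^2 = 13
  bit 2 = 1: r = r^2 * 17 mod 23 = 13^2 * 17 = 8*17 = 21
  -> s = B^a = 21

Answer: 21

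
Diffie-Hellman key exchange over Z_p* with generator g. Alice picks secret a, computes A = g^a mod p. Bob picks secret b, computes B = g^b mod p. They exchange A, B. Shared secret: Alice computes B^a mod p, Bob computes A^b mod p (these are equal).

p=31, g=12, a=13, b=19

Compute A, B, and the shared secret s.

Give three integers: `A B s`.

Answer: 17 3 24

Derivation:
A = 12^13 mod 31  (bits of 13 = 1101)
  bit 0 = 1: r = r^2 * 12 mod 31 = 1^2 * 12 = 1*12 = 12
  bit 1 = 1: r = r^2 * 12 mod 31 = 12^2 * 12 = 20*12 = 23
  bit 2 = 0: r = r^2 mod 31 = 23^2 = 2
  bit 3 = 1: r = r^2 * 12 mod 31 = 2^2 * 12 = 4*12 = 17
  -> A = 17
B = 12^19 mod 31  (bits of 19 = 10011)
  bit 0 = 1: r = r^2 * 12 mod 31 = 1^2 * 12 = 1*12 = 12
  bit 1 = 0: r = r^2 mod 31 = 12^2 = 20
  bit 2 = 0: r = r^2 mod 31 = 20^2 = 28
  bit 3 = 1: r = r^2 * 12 mod 31 = 28^2 * 12 = 9*12 = 15
  bit 4 = 1: r = r^2 * 12 mod 31 = 15^2 * 12 = 8*12 = 3
  -> B = 3
s = B^a = 3^13 mod 31  (bits of 13 = 1101)
  bit 0 = 1: r = r^2 * 3 mod 31 = 1^2 * 3 = 1*3 = 3
  bit 1 = 1: r = r^2 * 3 mod 31 = 3^2 * 3 = 9*3 = 27
  bit 2 = 0: r = r^2 mod 31 = 27^2 = 16
  bit 3 = 1: r = r^2 * 3 mod 31 = 16^2 * 3 = 8*3 = 24
  -> s = B^a = 24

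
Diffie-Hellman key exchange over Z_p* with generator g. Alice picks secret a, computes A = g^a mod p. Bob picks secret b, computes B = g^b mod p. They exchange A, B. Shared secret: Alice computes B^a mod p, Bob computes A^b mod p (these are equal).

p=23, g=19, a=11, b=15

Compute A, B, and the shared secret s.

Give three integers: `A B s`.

A = 19^11 mod 23  (bits of 11 = 1011)
  bit 0 = 1: r = r^2 * 19 mod 23 = 1^2 * 19 = 1*19 = 19
  bit 1 = 0: r = r^2 mod 23 = 19^2 = 16
  bit 2 = 1: r = r^2 * 19 mod 23 = 16^2 * 19 = 3*19 = 11
  bit 3 = 1: r = r^2 * 19 mod 23 = 11^2 * 19 = 6*19 = 22
  -> A = 22
B = 19^15 mod 23  (bits of 15 = 1111)
  bit 0 = 1: r = r^2 * 19 mod 23 = 1^2 * 19 = 1*19 = 19
  bit 1 = 1: r = r^2 * 19 mod 23 = 19^2 * 19 = 16*19 = 5
  bit 2 = 1: r = r^2 * 19 mod 23 = 5^2 * 19 = 2*19 = 15
  bit 3 = 1: r = r^2 * 19 mod 23 = 15^2 * 19 = 18*19 = 20
  -> B = 20
s = B^a = 20^11 mod 23  (bits of 11 = 1011)
  bit 0 = 1: r = r^2 * 20 mod 23 = 1^2 * 20 = 1*20 = 20
  bit 1 = 0: r = r^2 mod 23 = 20^2 = 9
  bit 2 = 1: r = r^2 * 20 mod 23 = 9^2 * 20 = 12*20 = 10
  bit 3 = 1: r = r^2 * 20 mod 23 = 10^2 * 20 = 8*20 = 22
  -> s = B^a = 22

Answer: 22 20 22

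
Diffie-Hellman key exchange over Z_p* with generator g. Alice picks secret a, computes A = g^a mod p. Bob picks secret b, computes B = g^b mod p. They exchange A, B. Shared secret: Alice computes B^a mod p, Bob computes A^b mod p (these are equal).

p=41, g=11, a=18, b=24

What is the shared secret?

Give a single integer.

Answer: 18

Derivation:
A = 11^18 mod 41  (bits of 18 = 10010)
  bit 0 = 1: r = r^2 * 11 mod 41 = 1^2 * 11 = 1*11 = 11
  bit 1 = 0: r = r^2 mod 41 = 11^2 = 39
  bit 2 = 0: r = r^2 mod 41 = 39^2 = 4
  bit 3 = 1: r = r^2 * 11 mod 41 = 4^2 * 11 = 16*11 = 12
  bit 4 = 0: r = r^2 mod 41 = 12^2 = 21
  -> A = 21
B = 11^24 mod 41  (bits of 24 = 11000)
  bit 0 = 1: r = r^2 * 11 mod 41 = 1^2 * 11 = 1*11 = 11
  bit 1 = 1: r = r^2 * 11 mod 41 = 11^2 * 11 = 39*11 = 19
  bit 2 = 0: r = r^2 mod 41 = 19^2 = 33
  bit 3 = 0: r = r^2 mod 41 = 33^2 = 23
  bit 4 = 0: r = r^2 mod 41 = 23^2 = 37
  -> B = 37
s = B^a = 37^18 mod 41  (bits of 18 = 10010)
  bit 0 = 1: r = r^2 * 37 mod 41 = 1^2 * 37 = 1*37 = 37
  bit 1 = 0: r = r^2 mod 41 = 37^2 = 16
  bit 2 = 0: r = r^2 mod 41 = 16^2 = 10
  bit 3 = 1: r = r^2 * 37 mod 41 = 10^2 * 37 = 18*37 = 10
  bit 4 = 0: r = r^2 mod 41 = 10^2 = 18
  -> s = B^a = 18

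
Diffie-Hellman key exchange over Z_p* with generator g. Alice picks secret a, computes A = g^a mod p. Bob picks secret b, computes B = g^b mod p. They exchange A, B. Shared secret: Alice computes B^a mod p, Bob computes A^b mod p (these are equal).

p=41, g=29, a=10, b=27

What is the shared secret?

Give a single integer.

A = 29^10 mod 41  (bits of 10 = 1010)
  bit 0 = 1: r = r^2 * 29 mod 41 = 1^2 * 29 = 1*29 = 29
  bit 1 = 0: r = r^2 mod 41 = 29^2 = 21
  bit 2 = 1: r = r^2 * 29 mod 41 = 21^2 * 29 = 31*29 = 38
  bit 3 = 0: r = r^2 mod 41 = 38^2 = 9
  -> A = 9
B = 29^27 mod 41  (bits of 27 = 11011)
  bit 0 = 1: r = r^2 * 29 mod 41 = 1^2 * 29 = 1*29 = 29
  bit 1 = 1: r = r^2 * 29 mod 41 = 29^2 * 29 = 21*29 = 35
  bit 2 = 0: r = r^2 mod 41 = 35^2 = 36
  bit 3 = 1: r = r^2 * 29 mod 41 = 36^2 * 29 = 25*29 = 28
  bit 4 = 1: r = r^2 * 29 mod 41 = 28^2 * 29 = 5*29 = 22
  -> B = 22
s = B^a = 22^10 mod 41  (bits of 10 = 1010)
  bit 0 = 1: r = r^2 * 22 mod 41 = 1^2 * 22 = 1*22 = 22
  bit 1 = 0: r = r^2 mod 41 = 22^2 = 33
  bit 2 = 1: r = r^2 * 22 mod 41 = 33^2 * 22 = 23*22 = 14
  bit 3 = 0: r = r^2 mod 41 = 14^2 = 32
  -> s = B^a = 32

Answer: 32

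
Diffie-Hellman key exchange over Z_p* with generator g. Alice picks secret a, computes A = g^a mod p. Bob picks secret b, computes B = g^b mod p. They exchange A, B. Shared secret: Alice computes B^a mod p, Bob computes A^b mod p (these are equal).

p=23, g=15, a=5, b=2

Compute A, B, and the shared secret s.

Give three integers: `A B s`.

Answer: 7 18 3

Derivation:
A = 15^5 mod 23  (bits of 5 = 101)
  bit 0 = 1: r = r^2 * 15 mod 23 = 1^2 * 15 = 1*15 = 15
  bit 1 = 0: r = r^2 mod 23 = 15^2 = 18
  bit 2 = 1: r = r^2 * 15 mod 23 = 18^2 * 15 = 2*15 = 7
  -> A = 7
B = 15^2 mod 23  (bits of 2 = 10)
  bit 0 = 1: r = r^2 * 15 mod 23 = 1^2 * 15 = 1*15 = 15
  bit 1 = 0: r = r^2 mod 23 = 15^2 = 18
  -> B = 18
s = B^a = 18^5 mod 23  (bits of 5 = 101)
  bit 0 = 1: r = r^2 * 18 mod 23 = 1^2 * 18 = 1*18 = 18
  bit 1 = 0: r = r^2 mod 23 = 18^2 = 2
  bit 2 = 1: r = r^2 * 18 mod 23 = 2^2 * 18 = 4*18 = 3
  -> s = B^a = 3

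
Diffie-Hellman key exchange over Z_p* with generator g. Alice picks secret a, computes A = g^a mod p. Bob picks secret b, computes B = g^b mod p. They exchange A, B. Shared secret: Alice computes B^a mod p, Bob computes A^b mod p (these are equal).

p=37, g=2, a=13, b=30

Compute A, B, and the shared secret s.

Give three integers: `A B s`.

A = 2^13 mod 37  (bits of 13 = 1101)
  bit 0 = 1: r = r^2 * 2 mod 37 = 1^2 * 2 = 1*2 = 2
  bit 1 = 1: r = r^2 * 2 mod 37 = 2^2 * 2 = 4*2 = 8
  bit 2 = 0: r = r^2 mod 37 = 8^2 = 27
  bit 3 = 1: r = r^2 * 2 mod 37 = 27^2 * 2 = 26*2 = 15
  -> A = 15
B = 2^30 mod 37  (bits of 30 = 11110)
  bit 0 = 1: r = r^2 * 2 mod 37 = 1^2 * 2 = 1*2 = 2
  bit 1 = 1: r = r^2 * 2 mod 37 = 2^2 * 2 = 4*2 = 8
  bit 2 = 1: r = r^2 * 2 mod 37 = 8^2 * 2 = 27*2 = 17
  bit 3 = 1: r = r^2 * 2 mod 37 = 17^2 * 2 = 30*2 = 23
  bit 4 = 0: r = r^2 mod 37 = 23^2 = 11
  -> B = 11
s = B^a = 11^13 mod 37  (bits of 13 = 1101)
  bit 0 = 1: r = r^2 * 11 mod 37 = 1^2 * 11 = 1*11 = 11
  bit 1 = 1: r = r^2 * 11 mod 37 = 11^2 * 11 = 10*11 = 36
  bit 2 = 0: r = r^2 mod 37 = 36^2 = 1
  bit 3 = 1: r = r^2 * 11 mod 37 = 1^2 * 11 = 1*11 = 11
  -> s = B^a = 11

Answer: 15 11 11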